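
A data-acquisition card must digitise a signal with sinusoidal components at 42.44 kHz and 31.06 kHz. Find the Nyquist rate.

Highest-frequency component: 42.44 kHz.
Nyquist rate = 2 × 42.44 kHz = 84.88 kHz.

84.88 kHz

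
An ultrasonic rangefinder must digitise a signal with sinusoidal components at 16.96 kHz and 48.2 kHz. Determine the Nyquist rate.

96.4 kHz

Highest-frequency component: 48.2 kHz.
Nyquist rate = 2 × 48.2 kHz = 96.4 kHz.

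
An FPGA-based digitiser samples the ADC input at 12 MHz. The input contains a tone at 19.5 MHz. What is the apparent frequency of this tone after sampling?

19.5 MHz mod fs = 7.5 MHz.
7.5 MHz > fs/2 = 6 MHz, folds to fs − 7.5 MHz = 4.5 MHz.

4.5 MHz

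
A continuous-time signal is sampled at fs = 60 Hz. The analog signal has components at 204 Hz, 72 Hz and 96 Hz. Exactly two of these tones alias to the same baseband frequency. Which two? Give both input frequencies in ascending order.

fs/2 = 30 Hz.
204 Hz mod fs = 24 Hz.
24 Hz ≤ fs/2 = 30 Hz, appears at 24 Hz.
72 Hz mod fs = 12 Hz.
12 Hz ≤ fs/2 = 30 Hz, appears at 12 Hz.
96 Hz mod fs = 36 Hz.
36 Hz > fs/2 = 30 Hz, folds to fs − 36 Hz = 24 Hz.
96 Hz and 204 Hz both map to 24 Hz.

96 Hz, 204 Hz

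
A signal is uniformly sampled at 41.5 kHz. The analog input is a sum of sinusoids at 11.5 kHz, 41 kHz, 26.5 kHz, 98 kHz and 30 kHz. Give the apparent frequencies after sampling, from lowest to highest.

0.5 kHz, 11.5 kHz, 15 kHz

fs/2 = 20.75 kHz.
11.5 kHz ≤ fs/2 = 20.75 kHz, passes unchanged.
41 kHz > fs/2 = 20.75 kHz, folds to fs − 41 kHz = 0.5 kHz.
26.5 kHz > fs/2 = 20.75 kHz, folds to fs − 26.5 kHz = 15 kHz.
98 kHz mod fs = 15 kHz.
15 kHz ≤ fs/2 = 20.75 kHz, appears at 15 kHz.
30 kHz > fs/2 = 20.75 kHz, folds to fs − 30 kHz = 11.5 kHz.
Distinct values: {0.5 kHz, 11.5 kHz, 15 kHz}.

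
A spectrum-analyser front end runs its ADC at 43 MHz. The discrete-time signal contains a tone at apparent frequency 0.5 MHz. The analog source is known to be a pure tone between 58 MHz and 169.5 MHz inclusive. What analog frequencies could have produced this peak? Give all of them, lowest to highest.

Frequencies that alias to 0.5 MHz are k·fs ± 0.5 MHz for integer k ≥ 0.
k=0: 0.5 MHz.
k=1: 42.5 MHz, 43.5 MHz.
k=2: 85.5 MHz, 86.5 MHz.
k=3: 128.5 MHz, 129.5 MHz.
k=4: 171.5 MHz, 172.5 MHz.
Within [58 MHz, 169.5 MHz]: 85.5 MHz, 86.5 MHz, 128.5 MHz, 129.5 MHz.

85.5 MHz, 86.5 MHz, 128.5 MHz, 129.5 MHz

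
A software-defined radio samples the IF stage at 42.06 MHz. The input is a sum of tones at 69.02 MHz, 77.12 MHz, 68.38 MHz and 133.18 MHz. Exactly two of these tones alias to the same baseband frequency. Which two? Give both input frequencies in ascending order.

fs/2 = 21.03 MHz.
69.02 MHz mod fs = 26.96 MHz.
26.96 MHz > fs/2 = 21.03 MHz, folds to fs − 26.96 MHz = 15.1 MHz.
77.12 MHz mod fs = 35.06 MHz.
35.06 MHz > fs/2 = 21.03 MHz, folds to fs − 35.06 MHz = 7 MHz.
68.38 MHz mod fs = 26.32 MHz.
26.32 MHz > fs/2 = 21.03 MHz, folds to fs − 26.32 MHz = 15.74 MHz.
133.18 MHz mod fs = 7 MHz.
7 MHz ≤ fs/2 = 21.03 MHz, appears at 7 MHz.
77.12 MHz and 133.18 MHz both map to 7 MHz.

77.12 MHz, 133.18 MHz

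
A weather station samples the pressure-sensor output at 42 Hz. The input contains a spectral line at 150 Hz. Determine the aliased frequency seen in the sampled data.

18 Hz

150 Hz mod fs = 24 Hz.
24 Hz > fs/2 = 21 Hz, folds to fs − 24 Hz = 18 Hz.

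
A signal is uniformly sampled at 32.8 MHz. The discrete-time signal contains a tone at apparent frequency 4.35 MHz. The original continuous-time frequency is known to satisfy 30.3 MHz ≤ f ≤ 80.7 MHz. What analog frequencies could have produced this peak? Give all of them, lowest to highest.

37.15 MHz, 61.25 MHz, 69.95 MHz

Frequencies that alias to 4.35 MHz are k·fs ± 4.35 MHz for integer k ≥ 0.
k=0: 4.35 MHz.
k=1: 28.45 MHz, 37.15 MHz.
k=2: 61.25 MHz, 69.95 MHz.
k=3: 94.05 MHz, 102.75 MHz.
Within [30.3 MHz, 80.7 MHz]: 37.15 MHz, 61.25 MHz, 69.95 MHz.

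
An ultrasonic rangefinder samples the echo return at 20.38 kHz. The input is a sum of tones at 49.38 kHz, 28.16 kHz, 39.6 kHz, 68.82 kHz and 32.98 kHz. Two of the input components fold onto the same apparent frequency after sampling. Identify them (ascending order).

fs/2 = 10.19 kHz.
49.38 kHz mod fs = 8.62 kHz.
8.62 kHz ≤ fs/2 = 10.19 kHz, appears at 8.62 kHz.
28.16 kHz mod fs = 7.78 kHz.
7.78 kHz ≤ fs/2 = 10.19 kHz, appears at 7.78 kHz.
39.6 kHz mod fs = 19.22 kHz.
19.22 kHz > fs/2 = 10.19 kHz, folds to fs − 19.22 kHz = 1.16 kHz.
68.82 kHz mod fs = 7.68 kHz.
7.68 kHz ≤ fs/2 = 10.19 kHz, appears at 7.68 kHz.
32.98 kHz mod fs = 12.6 kHz.
12.6 kHz > fs/2 = 10.19 kHz, folds to fs − 12.6 kHz = 7.78 kHz.
28.16 kHz and 32.98 kHz both map to 7.78 kHz.

28.16 kHz, 32.98 kHz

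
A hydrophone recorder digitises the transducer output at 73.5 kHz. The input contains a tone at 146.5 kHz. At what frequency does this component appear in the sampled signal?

0.5 kHz

146.5 kHz mod fs = 73 kHz.
73 kHz > fs/2 = 36.75 kHz, folds to fs − 73 kHz = 0.5 kHz.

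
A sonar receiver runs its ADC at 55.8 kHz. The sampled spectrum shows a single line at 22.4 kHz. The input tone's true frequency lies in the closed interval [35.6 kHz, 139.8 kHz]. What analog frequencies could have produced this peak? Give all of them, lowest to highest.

78.2 kHz, 89.2 kHz, 134 kHz

Frequencies that alias to 22.4 kHz are k·fs ± 22.4 kHz for integer k ≥ 0.
k=0: 22.4 kHz.
k=1: 33.4 kHz, 78.2 kHz.
k=2: 89.2 kHz, 134 kHz.
k=3: 145 kHz, 189.8 kHz.
Within [35.6 kHz, 139.8 kHz]: 78.2 kHz, 89.2 kHz, 134 kHz.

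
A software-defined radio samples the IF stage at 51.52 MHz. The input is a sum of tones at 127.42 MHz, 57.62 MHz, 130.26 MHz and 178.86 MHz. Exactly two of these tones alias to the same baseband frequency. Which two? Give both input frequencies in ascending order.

fs/2 = 25.76 MHz.
127.42 MHz mod fs = 24.38 MHz.
24.38 MHz ≤ fs/2 = 25.76 MHz, appears at 24.38 MHz.
57.62 MHz mod fs = 6.1 MHz.
6.1 MHz ≤ fs/2 = 25.76 MHz, appears at 6.1 MHz.
130.26 MHz mod fs = 27.22 MHz.
27.22 MHz > fs/2 = 25.76 MHz, folds to fs − 27.22 MHz = 24.3 MHz.
178.86 MHz mod fs = 24.3 MHz.
24.3 MHz ≤ fs/2 = 25.76 MHz, appears at 24.3 MHz.
130.26 MHz and 178.86 MHz both map to 24.3 MHz.

130.26 MHz, 178.86 MHz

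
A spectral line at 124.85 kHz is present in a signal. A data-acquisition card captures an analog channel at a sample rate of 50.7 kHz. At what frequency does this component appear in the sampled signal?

124.85 kHz mod fs = 23.45 kHz.
23.45 kHz ≤ fs/2 = 25.35 kHz, appears at 23.45 kHz.

23.45 kHz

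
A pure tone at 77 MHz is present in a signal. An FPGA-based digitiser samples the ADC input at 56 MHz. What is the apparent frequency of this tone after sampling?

21 MHz

77 MHz mod fs = 21 MHz.
21 MHz ≤ fs/2 = 28 MHz, appears at 21 MHz.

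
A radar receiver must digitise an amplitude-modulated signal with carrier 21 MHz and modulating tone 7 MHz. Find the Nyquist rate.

56 MHz

AM sidebands sit at fc ± fm = 14 MHz and 28 MHz.
Highest-frequency component: 28 MHz.
Nyquist rate = 2 × 28 MHz = 56 MHz.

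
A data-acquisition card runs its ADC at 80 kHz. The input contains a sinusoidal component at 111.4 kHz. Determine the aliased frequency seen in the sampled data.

111.4 kHz mod fs = 31.4 kHz.
31.4 kHz ≤ fs/2 = 40 kHz, appears at 31.4 kHz.

31.4 kHz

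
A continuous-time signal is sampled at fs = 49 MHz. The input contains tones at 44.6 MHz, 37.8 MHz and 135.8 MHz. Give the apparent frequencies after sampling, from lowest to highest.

4.4 MHz, 11.2 MHz

fs/2 = 24.5 MHz.
44.6 MHz > fs/2 = 24.5 MHz, folds to fs − 44.6 MHz = 4.4 MHz.
37.8 MHz > fs/2 = 24.5 MHz, folds to fs − 37.8 MHz = 11.2 MHz.
135.8 MHz mod fs = 37.8 MHz.
37.8 MHz > fs/2 = 24.5 MHz, folds to fs − 37.8 MHz = 11.2 MHz.
Distinct values: {4.4 MHz, 11.2 MHz}.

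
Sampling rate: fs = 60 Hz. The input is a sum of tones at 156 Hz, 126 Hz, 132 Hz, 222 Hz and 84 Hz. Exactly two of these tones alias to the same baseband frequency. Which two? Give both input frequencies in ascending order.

fs/2 = 30 Hz.
156 Hz mod fs = 36 Hz.
36 Hz > fs/2 = 30 Hz, folds to fs − 36 Hz = 24 Hz.
126 Hz mod fs = 6 Hz.
6 Hz ≤ fs/2 = 30 Hz, appears at 6 Hz.
132 Hz mod fs = 12 Hz.
12 Hz ≤ fs/2 = 30 Hz, appears at 12 Hz.
222 Hz mod fs = 42 Hz.
42 Hz > fs/2 = 30 Hz, folds to fs − 42 Hz = 18 Hz.
84 Hz mod fs = 24 Hz.
24 Hz ≤ fs/2 = 30 Hz, appears at 24 Hz.
84 Hz and 156 Hz both map to 24 Hz.

84 Hz, 156 Hz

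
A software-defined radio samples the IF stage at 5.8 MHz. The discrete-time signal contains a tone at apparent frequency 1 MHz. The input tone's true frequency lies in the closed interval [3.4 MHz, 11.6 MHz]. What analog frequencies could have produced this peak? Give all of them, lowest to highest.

4.8 MHz, 6.8 MHz, 10.6 MHz

Frequencies that alias to 1 MHz are k·fs ± 1 MHz for integer k ≥ 0.
k=0: 1 MHz.
k=1: 4.8 MHz, 6.8 MHz.
k=2: 10.6 MHz, 12.6 MHz.
k=3: 16.4 MHz, 18.4 MHz.
Within [3.4 MHz, 11.6 MHz]: 4.8 MHz, 6.8 MHz, 10.6 MHz.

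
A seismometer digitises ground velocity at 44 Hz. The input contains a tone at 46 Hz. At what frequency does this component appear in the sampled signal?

2 Hz

46 Hz mod fs = 2 Hz.
2 Hz ≤ fs/2 = 22 Hz, appears at 2 Hz.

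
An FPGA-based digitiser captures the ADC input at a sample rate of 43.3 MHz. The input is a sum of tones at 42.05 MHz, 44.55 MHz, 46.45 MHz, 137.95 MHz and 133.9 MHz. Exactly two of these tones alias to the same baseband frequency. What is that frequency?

1.25 MHz

fs/2 = 21.65 MHz.
42.05 MHz > fs/2 = 21.65 MHz, folds to fs − 42.05 MHz = 1.25 MHz.
44.55 MHz mod fs = 1.25 MHz.
1.25 MHz ≤ fs/2 = 21.65 MHz, appears at 1.25 MHz.
46.45 MHz mod fs = 3.15 MHz.
3.15 MHz ≤ fs/2 = 21.65 MHz, appears at 3.15 MHz.
137.95 MHz mod fs = 8.05 MHz.
8.05 MHz ≤ fs/2 = 21.65 MHz, appears at 8.05 MHz.
133.9 MHz mod fs = 4 MHz.
4 MHz ≤ fs/2 = 21.65 MHz, appears at 4 MHz.
42.05 MHz and 44.55 MHz both map to 1.25 MHz.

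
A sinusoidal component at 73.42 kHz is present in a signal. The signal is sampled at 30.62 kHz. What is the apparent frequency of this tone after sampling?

73.42 kHz mod fs = 12.18 kHz.
12.18 kHz ≤ fs/2 = 15.31 kHz, appears at 12.18 kHz.

12.18 kHz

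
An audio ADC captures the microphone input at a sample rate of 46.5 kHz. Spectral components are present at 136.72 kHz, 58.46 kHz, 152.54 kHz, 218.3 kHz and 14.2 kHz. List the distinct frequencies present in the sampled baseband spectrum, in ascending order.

2.78 kHz, 11.96 kHz, 13.04 kHz, 14.2 kHz

fs/2 = 23.25 kHz.
136.72 kHz mod fs = 43.72 kHz.
43.72 kHz > fs/2 = 23.25 kHz, folds to fs − 43.72 kHz = 2.78 kHz.
58.46 kHz mod fs = 11.96 kHz.
11.96 kHz ≤ fs/2 = 23.25 kHz, appears at 11.96 kHz.
152.54 kHz mod fs = 13.04 kHz.
13.04 kHz ≤ fs/2 = 23.25 kHz, appears at 13.04 kHz.
218.3 kHz mod fs = 32.3 kHz.
32.3 kHz > fs/2 = 23.25 kHz, folds to fs − 32.3 kHz = 14.2 kHz.
14.2 kHz ≤ fs/2 = 23.25 kHz, passes unchanged.
Distinct values: {2.78 kHz, 11.96 kHz, 13.04 kHz, 14.2 kHz}.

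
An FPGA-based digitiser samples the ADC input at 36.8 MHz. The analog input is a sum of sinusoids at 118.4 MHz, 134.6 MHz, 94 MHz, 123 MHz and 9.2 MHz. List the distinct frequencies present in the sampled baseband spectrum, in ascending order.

8 MHz, 9.2 MHz, 12.6 MHz, 16.4 MHz

fs/2 = 18.4 MHz.
118.4 MHz mod fs = 8 MHz.
8 MHz ≤ fs/2 = 18.4 MHz, appears at 8 MHz.
134.6 MHz mod fs = 24.2 MHz.
24.2 MHz > fs/2 = 18.4 MHz, folds to fs − 24.2 MHz = 12.6 MHz.
94 MHz mod fs = 20.4 MHz.
20.4 MHz > fs/2 = 18.4 MHz, folds to fs − 20.4 MHz = 16.4 MHz.
123 MHz mod fs = 12.6 MHz.
12.6 MHz ≤ fs/2 = 18.4 MHz, appears at 12.6 MHz.
9.2 MHz ≤ fs/2 = 18.4 MHz, passes unchanged.
Distinct values: {8 MHz, 9.2 MHz, 12.6 MHz, 16.4 MHz}.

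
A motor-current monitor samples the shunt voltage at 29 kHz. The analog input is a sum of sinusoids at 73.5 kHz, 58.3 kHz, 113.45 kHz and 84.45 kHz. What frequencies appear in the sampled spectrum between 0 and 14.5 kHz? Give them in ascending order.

0.3 kHz, 2.55 kHz, 13.5 kHz

fs/2 = 14.5 kHz.
73.5 kHz mod fs = 15.5 kHz.
15.5 kHz > fs/2 = 14.5 kHz, folds to fs − 15.5 kHz = 13.5 kHz.
58.3 kHz mod fs = 0.3 kHz.
0.3 kHz ≤ fs/2 = 14.5 kHz, appears at 0.3 kHz.
113.45 kHz mod fs = 26.45 kHz.
26.45 kHz > fs/2 = 14.5 kHz, folds to fs − 26.45 kHz = 2.55 kHz.
84.45 kHz mod fs = 26.45 kHz.
26.45 kHz > fs/2 = 14.5 kHz, folds to fs − 26.45 kHz = 2.55 kHz.
Distinct values: {0.3 kHz, 2.55 kHz, 13.5 kHz}.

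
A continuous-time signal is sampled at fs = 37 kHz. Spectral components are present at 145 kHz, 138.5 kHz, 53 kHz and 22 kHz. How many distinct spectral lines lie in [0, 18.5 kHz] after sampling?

4

fs/2 = 18.5 kHz.
145 kHz mod fs = 34 kHz.
34 kHz > fs/2 = 18.5 kHz, folds to fs − 34 kHz = 3 kHz.
138.5 kHz mod fs = 27.5 kHz.
27.5 kHz > fs/2 = 18.5 kHz, folds to fs − 27.5 kHz = 9.5 kHz.
53 kHz mod fs = 16 kHz.
16 kHz ≤ fs/2 = 18.5 kHz, appears at 16 kHz.
22 kHz > fs/2 = 18.5 kHz, folds to fs − 22 kHz = 15 kHz.
Distinct values: {3 kHz, 9.5 kHz, 15 kHz, 16 kHz} → 4.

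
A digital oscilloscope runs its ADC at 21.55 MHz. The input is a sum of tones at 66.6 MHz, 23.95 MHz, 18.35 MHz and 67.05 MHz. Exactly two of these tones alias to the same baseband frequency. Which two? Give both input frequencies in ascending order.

23.95 MHz, 67.05 MHz

fs/2 = 10.775 MHz.
66.6 MHz mod fs = 1.95 MHz.
1.95 MHz ≤ fs/2 = 10.775 MHz, appears at 1.95 MHz.
23.95 MHz mod fs = 2.4 MHz.
2.4 MHz ≤ fs/2 = 10.775 MHz, appears at 2.4 MHz.
18.35 MHz > fs/2 = 10.775 MHz, folds to fs − 18.35 MHz = 3.2 MHz.
67.05 MHz mod fs = 2.4 MHz.
2.4 MHz ≤ fs/2 = 10.775 MHz, appears at 2.4 MHz.
23.95 MHz and 67.05 MHz both map to 2.4 MHz.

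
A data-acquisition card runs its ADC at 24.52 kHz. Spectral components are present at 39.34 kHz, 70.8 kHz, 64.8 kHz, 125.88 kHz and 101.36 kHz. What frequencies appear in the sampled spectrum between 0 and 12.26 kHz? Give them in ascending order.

2.76 kHz, 3.28 kHz, 8.76 kHz, 9.7 kHz

fs/2 = 12.26 kHz.
39.34 kHz mod fs = 14.82 kHz.
14.82 kHz > fs/2 = 12.26 kHz, folds to fs − 14.82 kHz = 9.7 kHz.
70.8 kHz mod fs = 21.76 kHz.
21.76 kHz > fs/2 = 12.26 kHz, folds to fs − 21.76 kHz = 2.76 kHz.
64.8 kHz mod fs = 15.76 kHz.
15.76 kHz > fs/2 = 12.26 kHz, folds to fs − 15.76 kHz = 8.76 kHz.
125.88 kHz mod fs = 3.28 kHz.
3.28 kHz ≤ fs/2 = 12.26 kHz, appears at 3.28 kHz.
101.36 kHz mod fs = 3.28 kHz.
3.28 kHz ≤ fs/2 = 12.26 kHz, appears at 3.28 kHz.
Distinct values: {2.76 kHz, 3.28 kHz, 8.76 kHz, 9.7 kHz}.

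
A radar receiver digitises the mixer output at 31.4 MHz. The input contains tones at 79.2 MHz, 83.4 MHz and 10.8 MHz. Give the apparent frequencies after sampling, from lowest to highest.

10.8 MHz, 15 MHz

fs/2 = 15.7 MHz.
79.2 MHz mod fs = 16.4 MHz.
16.4 MHz > fs/2 = 15.7 MHz, folds to fs − 16.4 MHz = 15 MHz.
83.4 MHz mod fs = 20.6 MHz.
20.6 MHz > fs/2 = 15.7 MHz, folds to fs − 20.6 MHz = 10.8 MHz.
10.8 MHz ≤ fs/2 = 15.7 MHz, passes unchanged.
Distinct values: {10.8 MHz, 15 MHz}.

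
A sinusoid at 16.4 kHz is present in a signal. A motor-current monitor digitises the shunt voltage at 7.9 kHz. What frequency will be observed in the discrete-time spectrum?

16.4 kHz mod fs = 0.6 kHz.
0.6 kHz ≤ fs/2 = 3.95 kHz, appears at 0.6 kHz.

0.6 kHz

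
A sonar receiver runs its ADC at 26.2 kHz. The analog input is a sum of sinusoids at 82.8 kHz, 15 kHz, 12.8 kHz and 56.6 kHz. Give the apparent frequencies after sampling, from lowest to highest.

fs/2 = 13.1 kHz.
82.8 kHz mod fs = 4.2 kHz.
4.2 kHz ≤ fs/2 = 13.1 kHz, appears at 4.2 kHz.
15 kHz > fs/2 = 13.1 kHz, folds to fs − 15 kHz = 11.2 kHz.
12.8 kHz ≤ fs/2 = 13.1 kHz, passes unchanged.
56.6 kHz mod fs = 4.2 kHz.
4.2 kHz ≤ fs/2 = 13.1 kHz, appears at 4.2 kHz.
Distinct values: {4.2 kHz, 11.2 kHz, 12.8 kHz}.

4.2 kHz, 11.2 kHz, 12.8 kHz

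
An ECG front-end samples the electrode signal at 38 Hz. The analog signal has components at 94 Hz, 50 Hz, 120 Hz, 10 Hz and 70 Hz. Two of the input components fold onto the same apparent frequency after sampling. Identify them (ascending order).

70 Hz, 120 Hz

fs/2 = 19 Hz.
94 Hz mod fs = 18 Hz.
18 Hz ≤ fs/2 = 19 Hz, appears at 18 Hz.
50 Hz mod fs = 12 Hz.
12 Hz ≤ fs/2 = 19 Hz, appears at 12 Hz.
120 Hz mod fs = 6 Hz.
6 Hz ≤ fs/2 = 19 Hz, appears at 6 Hz.
10 Hz ≤ fs/2 = 19 Hz, passes unchanged.
70 Hz mod fs = 32 Hz.
32 Hz > fs/2 = 19 Hz, folds to fs − 32 Hz = 6 Hz.
70 Hz and 120 Hz both map to 6 Hz.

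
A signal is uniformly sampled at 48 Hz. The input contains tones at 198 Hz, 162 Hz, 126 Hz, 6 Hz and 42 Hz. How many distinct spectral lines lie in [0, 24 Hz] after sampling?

2

fs/2 = 24 Hz.
198 Hz mod fs = 6 Hz.
6 Hz ≤ fs/2 = 24 Hz, appears at 6 Hz.
162 Hz mod fs = 18 Hz.
18 Hz ≤ fs/2 = 24 Hz, appears at 18 Hz.
126 Hz mod fs = 30 Hz.
30 Hz > fs/2 = 24 Hz, folds to fs − 30 Hz = 18 Hz.
6 Hz ≤ fs/2 = 24 Hz, passes unchanged.
42 Hz > fs/2 = 24 Hz, folds to fs − 42 Hz = 6 Hz.
Distinct values: {6 Hz, 18 Hz} → 2.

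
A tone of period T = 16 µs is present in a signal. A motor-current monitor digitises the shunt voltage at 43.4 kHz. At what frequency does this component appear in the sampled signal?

19.1 kHz

T = 16 µs → f = 1/T = 62.5 kHz.
62.5 kHz mod fs = 19.1 kHz.
19.1 kHz ≤ fs/2 = 21.7 kHz, appears at 19.1 kHz.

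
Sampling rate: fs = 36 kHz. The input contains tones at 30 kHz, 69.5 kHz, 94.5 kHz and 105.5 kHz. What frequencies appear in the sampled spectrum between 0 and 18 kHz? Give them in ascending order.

fs/2 = 18 kHz.
30 kHz > fs/2 = 18 kHz, folds to fs − 30 kHz = 6 kHz.
69.5 kHz mod fs = 33.5 kHz.
33.5 kHz > fs/2 = 18 kHz, folds to fs − 33.5 kHz = 2.5 kHz.
94.5 kHz mod fs = 22.5 kHz.
22.5 kHz > fs/2 = 18 kHz, folds to fs − 22.5 kHz = 13.5 kHz.
105.5 kHz mod fs = 33.5 kHz.
33.5 kHz > fs/2 = 18 kHz, folds to fs − 33.5 kHz = 2.5 kHz.
Distinct values: {2.5 kHz, 6 kHz, 13.5 kHz}.

2.5 kHz, 6 kHz, 13.5 kHz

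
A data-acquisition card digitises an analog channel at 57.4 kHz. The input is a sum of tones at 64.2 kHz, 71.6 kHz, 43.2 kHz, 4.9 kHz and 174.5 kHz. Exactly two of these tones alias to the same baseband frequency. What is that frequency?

14.2 kHz

fs/2 = 28.7 kHz.
64.2 kHz mod fs = 6.8 kHz.
6.8 kHz ≤ fs/2 = 28.7 kHz, appears at 6.8 kHz.
71.6 kHz mod fs = 14.2 kHz.
14.2 kHz ≤ fs/2 = 28.7 kHz, appears at 14.2 kHz.
43.2 kHz > fs/2 = 28.7 kHz, folds to fs − 43.2 kHz = 14.2 kHz.
4.9 kHz ≤ fs/2 = 28.7 kHz, passes unchanged.
174.5 kHz mod fs = 2.3 kHz.
2.3 kHz ≤ fs/2 = 28.7 kHz, appears at 2.3 kHz.
43.2 kHz and 71.6 kHz both map to 14.2 kHz.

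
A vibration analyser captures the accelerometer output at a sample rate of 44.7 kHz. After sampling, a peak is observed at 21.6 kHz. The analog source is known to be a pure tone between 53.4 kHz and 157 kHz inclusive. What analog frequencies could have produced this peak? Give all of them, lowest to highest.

Frequencies that alias to 21.6 kHz are k·fs ± 21.6 kHz for integer k ≥ 0.
k=0: 21.6 kHz.
k=1: 23.1 kHz, 66.3 kHz.
k=2: 67.8 kHz, 111 kHz.
k=3: 112.5 kHz, 155.7 kHz.
k=4: 157.2 kHz, 200.4 kHz.
Within [53.4 kHz, 157 kHz]: 66.3 kHz, 67.8 kHz, 111 kHz, 112.5 kHz, 155.7 kHz.

66.3 kHz, 67.8 kHz, 111 kHz, 112.5 kHz, 155.7 kHz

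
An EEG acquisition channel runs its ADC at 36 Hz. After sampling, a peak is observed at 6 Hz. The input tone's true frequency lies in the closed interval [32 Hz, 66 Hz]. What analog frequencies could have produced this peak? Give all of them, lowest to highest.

42 Hz, 66 Hz

Frequencies that alias to 6 Hz are k·fs ± 6 Hz for integer k ≥ 0.
k=0: 6 Hz.
k=1: 30 Hz, 42 Hz.
k=2: 66 Hz, 78 Hz.
k=3: 102 Hz, 114 Hz.
Within [32 Hz, 66 Hz]: 42 Hz, 66 Hz.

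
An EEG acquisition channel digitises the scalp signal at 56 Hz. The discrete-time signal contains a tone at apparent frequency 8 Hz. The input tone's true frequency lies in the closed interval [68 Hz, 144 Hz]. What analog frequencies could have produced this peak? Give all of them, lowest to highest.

104 Hz, 120 Hz

Frequencies that alias to 8 Hz are k·fs ± 8 Hz for integer k ≥ 0.
k=0: 8 Hz.
k=1: 48 Hz, 64 Hz.
k=2: 104 Hz, 120 Hz.
k=3: 160 Hz, 176 Hz.
Within [68 Hz, 144 Hz]: 104 Hz, 120 Hz.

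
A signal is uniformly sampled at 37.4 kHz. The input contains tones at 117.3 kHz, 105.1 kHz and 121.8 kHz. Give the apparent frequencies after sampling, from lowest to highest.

fs/2 = 18.7 kHz.
117.3 kHz mod fs = 5.1 kHz.
5.1 kHz ≤ fs/2 = 18.7 kHz, appears at 5.1 kHz.
105.1 kHz mod fs = 30.3 kHz.
30.3 kHz > fs/2 = 18.7 kHz, folds to fs − 30.3 kHz = 7.1 kHz.
121.8 kHz mod fs = 9.6 kHz.
9.6 kHz ≤ fs/2 = 18.7 kHz, appears at 9.6 kHz.
Distinct values: {5.1 kHz, 7.1 kHz, 9.6 kHz}.

5.1 kHz, 7.1 kHz, 9.6 kHz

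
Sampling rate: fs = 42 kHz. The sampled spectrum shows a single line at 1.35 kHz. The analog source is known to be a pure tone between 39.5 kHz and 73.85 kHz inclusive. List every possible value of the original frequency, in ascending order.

40.65 kHz, 43.35 kHz

Frequencies that alias to 1.35 kHz are k·fs ± 1.35 kHz for integer k ≥ 0.
k=0: 1.35 kHz.
k=1: 40.65 kHz, 43.35 kHz.
k=2: 82.65 kHz, 85.35 kHz.
Within [39.5 kHz, 73.85 kHz]: 40.65 kHz, 43.35 kHz.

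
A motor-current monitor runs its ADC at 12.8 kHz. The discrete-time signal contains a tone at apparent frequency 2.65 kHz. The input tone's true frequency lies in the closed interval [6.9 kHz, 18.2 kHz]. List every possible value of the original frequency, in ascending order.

Frequencies that alias to 2.65 kHz are k·fs ± 2.65 kHz for integer k ≥ 0.
k=0: 2.65 kHz.
k=1: 10.15 kHz, 15.45 kHz.
k=2: 22.95 kHz, 28.25 kHz.
Within [6.9 kHz, 18.2 kHz]: 10.15 kHz, 15.45 kHz.

10.15 kHz, 15.45 kHz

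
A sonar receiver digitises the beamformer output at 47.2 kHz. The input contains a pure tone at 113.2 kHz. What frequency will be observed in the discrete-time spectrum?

18.8 kHz

113.2 kHz mod fs = 18.8 kHz.
18.8 kHz ≤ fs/2 = 23.6 kHz, appears at 18.8 kHz.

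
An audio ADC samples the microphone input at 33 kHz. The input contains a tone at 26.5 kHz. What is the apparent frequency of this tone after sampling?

6.5 kHz

26.5 kHz > fs/2 = 16.5 kHz, folds to fs − 26.5 kHz = 6.5 kHz.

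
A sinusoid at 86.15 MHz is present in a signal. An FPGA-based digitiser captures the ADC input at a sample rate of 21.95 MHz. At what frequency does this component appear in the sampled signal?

86.15 MHz mod fs = 20.3 MHz.
20.3 MHz > fs/2 = 10.975 MHz, folds to fs − 20.3 MHz = 1.65 MHz.

1.65 MHz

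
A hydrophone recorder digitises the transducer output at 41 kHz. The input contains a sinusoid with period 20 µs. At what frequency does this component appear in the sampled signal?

T = 20 µs → f = 1/T = 50 kHz.
50 kHz mod fs = 9 kHz.
9 kHz ≤ fs/2 = 20.5 kHz, appears at 9 kHz.

9 kHz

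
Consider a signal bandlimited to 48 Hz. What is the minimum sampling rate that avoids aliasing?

Nyquist rate = 2 × 48 Hz = 96 Hz.

96 Hz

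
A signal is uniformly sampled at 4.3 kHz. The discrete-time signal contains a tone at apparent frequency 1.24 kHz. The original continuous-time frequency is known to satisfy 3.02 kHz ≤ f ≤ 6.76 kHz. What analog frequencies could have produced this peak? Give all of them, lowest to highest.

3.06 kHz, 5.54 kHz

Frequencies that alias to 1.24 kHz are k·fs ± 1.24 kHz for integer k ≥ 0.
k=0: 1.24 kHz.
k=1: 3.06 kHz, 5.54 kHz.
k=2: 7.36 kHz, 9.84 kHz.
Within [3.02 kHz, 6.76 kHz]: 3.06 kHz, 5.54 kHz.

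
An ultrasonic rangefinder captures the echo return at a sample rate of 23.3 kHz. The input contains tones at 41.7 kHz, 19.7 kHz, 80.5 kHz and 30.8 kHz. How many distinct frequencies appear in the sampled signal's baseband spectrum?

4

fs/2 = 11.65 kHz.
41.7 kHz mod fs = 18.4 kHz.
18.4 kHz > fs/2 = 11.65 kHz, folds to fs − 18.4 kHz = 4.9 kHz.
19.7 kHz > fs/2 = 11.65 kHz, folds to fs − 19.7 kHz = 3.6 kHz.
80.5 kHz mod fs = 10.6 kHz.
10.6 kHz ≤ fs/2 = 11.65 kHz, appears at 10.6 kHz.
30.8 kHz mod fs = 7.5 kHz.
7.5 kHz ≤ fs/2 = 11.65 kHz, appears at 7.5 kHz.
Distinct values: {3.6 kHz, 4.9 kHz, 7.5 kHz, 10.6 kHz} → 4.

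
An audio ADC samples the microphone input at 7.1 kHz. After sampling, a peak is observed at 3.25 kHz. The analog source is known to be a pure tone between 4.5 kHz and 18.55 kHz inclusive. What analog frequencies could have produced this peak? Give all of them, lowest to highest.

10.35 kHz, 10.95 kHz, 17.45 kHz, 18.05 kHz

Frequencies that alias to 3.25 kHz are k·fs ± 3.25 kHz for integer k ≥ 0.
k=0: 3.25 kHz.
k=1: 3.85 kHz, 10.35 kHz.
k=2: 10.95 kHz, 17.45 kHz.
k=3: 18.05 kHz, 24.55 kHz.
k=4: 25.15 kHz, 31.65 kHz.
Within [4.5 kHz, 18.55 kHz]: 10.35 kHz, 10.95 kHz, 17.45 kHz, 18.05 kHz.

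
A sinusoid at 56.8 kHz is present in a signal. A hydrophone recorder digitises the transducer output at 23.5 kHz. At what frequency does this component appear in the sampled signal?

9.8 kHz

56.8 kHz mod fs = 9.8 kHz.
9.8 kHz ≤ fs/2 = 11.75 kHz, appears at 9.8 kHz.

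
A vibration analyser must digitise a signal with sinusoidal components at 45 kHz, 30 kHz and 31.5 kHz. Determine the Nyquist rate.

Highest-frequency component: 45 kHz.
Nyquist rate = 2 × 45 kHz = 90 kHz.

90 kHz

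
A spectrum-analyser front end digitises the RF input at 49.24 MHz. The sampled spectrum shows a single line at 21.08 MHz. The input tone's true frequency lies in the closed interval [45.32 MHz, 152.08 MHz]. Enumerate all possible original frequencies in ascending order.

70.32 MHz, 77.4 MHz, 119.56 MHz, 126.64 MHz

Frequencies that alias to 21.08 MHz are k·fs ± 21.08 MHz for integer k ≥ 0.
k=0: 21.08 MHz.
k=1: 28.16 MHz, 70.32 MHz.
k=2: 77.4 MHz, 119.56 MHz.
k=3: 126.64 MHz, 168.8 MHz.
k=4: 175.88 MHz, 218.04 MHz.
Within [45.32 MHz, 152.08 MHz]: 70.32 MHz, 77.4 MHz, 119.56 MHz, 126.64 MHz.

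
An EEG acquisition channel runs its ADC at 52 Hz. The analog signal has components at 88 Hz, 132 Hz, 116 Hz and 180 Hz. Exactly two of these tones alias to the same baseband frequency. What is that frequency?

24 Hz

fs/2 = 26 Hz.
88 Hz mod fs = 36 Hz.
36 Hz > fs/2 = 26 Hz, folds to fs − 36 Hz = 16 Hz.
132 Hz mod fs = 28 Hz.
28 Hz > fs/2 = 26 Hz, folds to fs − 28 Hz = 24 Hz.
116 Hz mod fs = 12 Hz.
12 Hz ≤ fs/2 = 26 Hz, appears at 12 Hz.
180 Hz mod fs = 24 Hz.
24 Hz ≤ fs/2 = 26 Hz, appears at 24 Hz.
132 Hz and 180 Hz both map to 24 Hz.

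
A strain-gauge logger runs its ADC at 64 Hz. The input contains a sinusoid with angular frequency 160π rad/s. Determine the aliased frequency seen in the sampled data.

ω = 160π rad/s → f = ω/(2π) = 80 Hz.
80 Hz mod fs = 16 Hz.
16 Hz ≤ fs/2 = 32 Hz, appears at 16 Hz.

16 Hz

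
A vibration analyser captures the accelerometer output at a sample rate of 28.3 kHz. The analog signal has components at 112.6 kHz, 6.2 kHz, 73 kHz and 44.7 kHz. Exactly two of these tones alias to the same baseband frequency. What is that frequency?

fs/2 = 14.15 kHz.
112.6 kHz mod fs = 27.7 kHz.
27.7 kHz > fs/2 = 14.15 kHz, folds to fs − 27.7 kHz = 0.6 kHz.
6.2 kHz ≤ fs/2 = 14.15 kHz, passes unchanged.
73 kHz mod fs = 16.4 kHz.
16.4 kHz > fs/2 = 14.15 kHz, folds to fs − 16.4 kHz = 11.9 kHz.
44.7 kHz mod fs = 16.4 kHz.
16.4 kHz > fs/2 = 14.15 kHz, folds to fs − 16.4 kHz = 11.9 kHz.
44.7 kHz and 73 kHz both map to 11.9 kHz.

11.9 kHz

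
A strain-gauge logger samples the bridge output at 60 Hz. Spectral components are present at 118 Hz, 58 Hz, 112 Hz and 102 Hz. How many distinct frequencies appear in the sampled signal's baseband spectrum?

3

fs/2 = 30 Hz.
118 Hz mod fs = 58 Hz.
58 Hz > fs/2 = 30 Hz, folds to fs − 58 Hz = 2 Hz.
58 Hz > fs/2 = 30 Hz, folds to fs − 58 Hz = 2 Hz.
112 Hz mod fs = 52 Hz.
52 Hz > fs/2 = 30 Hz, folds to fs − 52 Hz = 8 Hz.
102 Hz mod fs = 42 Hz.
42 Hz > fs/2 = 30 Hz, folds to fs − 42 Hz = 18 Hz.
Distinct values: {2 Hz, 8 Hz, 18 Hz} → 3.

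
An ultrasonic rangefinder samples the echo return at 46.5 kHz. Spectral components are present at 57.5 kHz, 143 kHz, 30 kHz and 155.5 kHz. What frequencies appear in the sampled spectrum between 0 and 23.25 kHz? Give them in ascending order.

3.5 kHz, 11 kHz, 16 kHz, 16.5 kHz

fs/2 = 23.25 kHz.
57.5 kHz mod fs = 11 kHz.
11 kHz ≤ fs/2 = 23.25 kHz, appears at 11 kHz.
143 kHz mod fs = 3.5 kHz.
3.5 kHz ≤ fs/2 = 23.25 kHz, appears at 3.5 kHz.
30 kHz > fs/2 = 23.25 kHz, folds to fs − 30 kHz = 16.5 kHz.
155.5 kHz mod fs = 16 kHz.
16 kHz ≤ fs/2 = 23.25 kHz, appears at 16 kHz.
Distinct values: {3.5 kHz, 11 kHz, 16 kHz, 16.5 kHz}.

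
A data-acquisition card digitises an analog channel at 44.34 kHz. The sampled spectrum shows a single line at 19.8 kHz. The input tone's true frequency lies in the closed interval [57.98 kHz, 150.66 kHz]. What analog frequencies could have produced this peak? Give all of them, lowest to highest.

64.14 kHz, 68.88 kHz, 108.48 kHz, 113.22 kHz

Frequencies that alias to 19.8 kHz are k·fs ± 19.8 kHz for integer k ≥ 0.
k=0: 19.8 kHz.
k=1: 24.54 kHz, 64.14 kHz.
k=2: 68.88 kHz, 108.48 kHz.
k=3: 113.22 kHz, 152.82 kHz.
k=4: 157.56 kHz, 197.16 kHz.
Within [57.98 kHz, 150.66 kHz]: 64.14 kHz, 68.88 kHz, 108.48 kHz, 113.22 kHz.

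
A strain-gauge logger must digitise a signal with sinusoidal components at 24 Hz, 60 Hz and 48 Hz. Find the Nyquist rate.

Highest-frequency component: 60 Hz.
Nyquist rate = 2 × 60 Hz = 120 Hz.

120 Hz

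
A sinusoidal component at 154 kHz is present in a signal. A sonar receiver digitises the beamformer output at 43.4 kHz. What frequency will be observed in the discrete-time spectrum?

19.6 kHz

154 kHz mod fs = 23.8 kHz.
23.8 kHz > fs/2 = 21.7 kHz, folds to fs − 23.8 kHz = 19.6 kHz.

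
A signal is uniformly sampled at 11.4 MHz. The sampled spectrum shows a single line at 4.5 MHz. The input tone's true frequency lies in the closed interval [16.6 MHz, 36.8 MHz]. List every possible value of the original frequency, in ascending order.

18.3 MHz, 27.3 MHz, 29.7 MHz

Frequencies that alias to 4.5 MHz are k·fs ± 4.5 MHz for integer k ≥ 0.
k=0: 4.5 MHz.
k=1: 6.9 MHz, 15.9 MHz.
k=2: 18.3 MHz, 27.3 MHz.
k=3: 29.7 MHz, 38.7 MHz.
k=4: 41.1 MHz, 50.1 MHz.
Within [16.6 MHz, 36.8 MHz]: 18.3 MHz, 27.3 MHz, 29.7 MHz.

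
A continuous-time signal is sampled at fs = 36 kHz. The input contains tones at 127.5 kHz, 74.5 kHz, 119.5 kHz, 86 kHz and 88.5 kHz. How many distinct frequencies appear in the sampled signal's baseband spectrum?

fs/2 = 18 kHz.
127.5 kHz mod fs = 19.5 kHz.
19.5 kHz > fs/2 = 18 kHz, folds to fs − 19.5 kHz = 16.5 kHz.
74.5 kHz mod fs = 2.5 kHz.
2.5 kHz ≤ fs/2 = 18 kHz, appears at 2.5 kHz.
119.5 kHz mod fs = 11.5 kHz.
11.5 kHz ≤ fs/2 = 18 kHz, appears at 11.5 kHz.
86 kHz mod fs = 14 kHz.
14 kHz ≤ fs/2 = 18 kHz, appears at 14 kHz.
88.5 kHz mod fs = 16.5 kHz.
16.5 kHz ≤ fs/2 = 18 kHz, appears at 16.5 kHz.
Distinct values: {2.5 kHz, 11.5 kHz, 14 kHz, 16.5 kHz} → 4.

4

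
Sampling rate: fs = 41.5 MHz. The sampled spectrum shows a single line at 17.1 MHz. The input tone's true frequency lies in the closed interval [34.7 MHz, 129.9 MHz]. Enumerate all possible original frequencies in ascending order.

58.6 MHz, 65.9 MHz, 100.1 MHz, 107.4 MHz

Frequencies that alias to 17.1 MHz are k·fs ± 17.1 MHz for integer k ≥ 0.
k=0: 17.1 MHz.
k=1: 24.4 MHz, 58.6 MHz.
k=2: 65.9 MHz, 100.1 MHz.
k=3: 107.4 MHz, 141.6 MHz.
k=4: 148.9 MHz, 183.1 MHz.
Within [34.7 MHz, 129.9 MHz]: 58.6 MHz, 65.9 MHz, 100.1 MHz, 107.4 MHz.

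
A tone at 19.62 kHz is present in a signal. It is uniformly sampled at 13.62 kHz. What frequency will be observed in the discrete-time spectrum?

6 kHz

19.62 kHz mod fs = 6 kHz.
6 kHz ≤ fs/2 = 6.81 kHz, appears at 6 kHz.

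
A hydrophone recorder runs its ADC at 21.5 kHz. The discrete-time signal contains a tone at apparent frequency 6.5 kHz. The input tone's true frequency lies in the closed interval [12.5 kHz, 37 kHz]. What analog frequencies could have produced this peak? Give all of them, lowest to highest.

Frequencies that alias to 6.5 kHz are k·fs ± 6.5 kHz for integer k ≥ 0.
k=0: 6.5 kHz.
k=1: 15 kHz, 28 kHz.
k=2: 36.5 kHz, 49.5 kHz.
k=3: 58 kHz, 71 kHz.
Within [12.5 kHz, 37 kHz]: 15 kHz, 28 kHz, 36.5 kHz.

15 kHz, 28 kHz, 36.5 kHz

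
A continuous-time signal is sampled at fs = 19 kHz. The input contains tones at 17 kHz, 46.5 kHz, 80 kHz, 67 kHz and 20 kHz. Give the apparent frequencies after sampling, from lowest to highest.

1 kHz, 2 kHz, 4 kHz, 8.5 kHz, 9 kHz

fs/2 = 9.5 kHz.
17 kHz > fs/2 = 9.5 kHz, folds to fs − 17 kHz = 2 kHz.
46.5 kHz mod fs = 8.5 kHz.
8.5 kHz ≤ fs/2 = 9.5 kHz, appears at 8.5 kHz.
80 kHz mod fs = 4 kHz.
4 kHz ≤ fs/2 = 9.5 kHz, appears at 4 kHz.
67 kHz mod fs = 10 kHz.
10 kHz > fs/2 = 9.5 kHz, folds to fs − 10 kHz = 9 kHz.
20 kHz mod fs = 1 kHz.
1 kHz ≤ fs/2 = 9.5 kHz, appears at 1 kHz.
Distinct values: {1 kHz, 2 kHz, 4 kHz, 8.5 kHz, 9 kHz}.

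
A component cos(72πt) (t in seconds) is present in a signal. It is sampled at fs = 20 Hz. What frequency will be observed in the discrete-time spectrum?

4 Hz

ω = 72π rad/s → f = ω/(2π) = 36 Hz.
36 Hz mod fs = 16 Hz.
16 Hz > fs/2 = 10 Hz, folds to fs − 16 Hz = 4 Hz.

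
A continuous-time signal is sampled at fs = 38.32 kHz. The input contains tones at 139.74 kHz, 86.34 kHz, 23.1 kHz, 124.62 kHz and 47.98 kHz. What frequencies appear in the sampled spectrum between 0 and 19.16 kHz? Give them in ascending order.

fs/2 = 19.16 kHz.
139.74 kHz mod fs = 24.78 kHz.
24.78 kHz > fs/2 = 19.16 kHz, folds to fs − 24.78 kHz = 13.54 kHz.
86.34 kHz mod fs = 9.7 kHz.
9.7 kHz ≤ fs/2 = 19.16 kHz, appears at 9.7 kHz.
23.1 kHz > fs/2 = 19.16 kHz, folds to fs − 23.1 kHz = 15.22 kHz.
124.62 kHz mod fs = 9.66 kHz.
9.66 kHz ≤ fs/2 = 19.16 kHz, appears at 9.66 kHz.
47.98 kHz mod fs = 9.66 kHz.
9.66 kHz ≤ fs/2 = 19.16 kHz, appears at 9.66 kHz.
Distinct values: {9.66 kHz, 9.7 kHz, 13.54 kHz, 15.22 kHz}.

9.66 kHz, 9.7 kHz, 13.54 kHz, 15.22 kHz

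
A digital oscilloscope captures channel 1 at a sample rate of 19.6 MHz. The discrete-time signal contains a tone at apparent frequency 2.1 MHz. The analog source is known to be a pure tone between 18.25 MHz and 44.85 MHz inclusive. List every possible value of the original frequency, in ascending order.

Frequencies that alias to 2.1 MHz are k·fs ± 2.1 MHz for integer k ≥ 0.
k=0: 2.1 MHz.
k=1: 17.5 MHz, 21.7 MHz.
k=2: 37.1 MHz, 41.3 MHz.
k=3: 56.7 MHz, 60.9 MHz.
Within [18.25 MHz, 44.85 MHz]: 21.7 MHz, 37.1 MHz, 41.3 MHz.

21.7 MHz, 37.1 MHz, 41.3 MHz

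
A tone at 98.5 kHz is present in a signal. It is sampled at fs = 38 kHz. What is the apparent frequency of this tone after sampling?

98.5 kHz mod fs = 22.5 kHz.
22.5 kHz > fs/2 = 19 kHz, folds to fs − 22.5 kHz = 15.5 kHz.

15.5 kHz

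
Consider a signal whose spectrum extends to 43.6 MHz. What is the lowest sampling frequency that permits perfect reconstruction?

87.2 MHz

Nyquist rate = 2 × 43.6 MHz = 87.2 MHz.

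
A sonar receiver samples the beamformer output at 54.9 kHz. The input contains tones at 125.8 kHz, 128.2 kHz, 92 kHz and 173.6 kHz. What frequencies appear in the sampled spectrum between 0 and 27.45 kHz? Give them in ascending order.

fs/2 = 27.45 kHz.
125.8 kHz mod fs = 16 kHz.
16 kHz ≤ fs/2 = 27.45 kHz, appears at 16 kHz.
128.2 kHz mod fs = 18.4 kHz.
18.4 kHz ≤ fs/2 = 27.45 kHz, appears at 18.4 kHz.
92 kHz mod fs = 37.1 kHz.
37.1 kHz > fs/2 = 27.45 kHz, folds to fs − 37.1 kHz = 17.8 kHz.
173.6 kHz mod fs = 8.9 kHz.
8.9 kHz ≤ fs/2 = 27.45 kHz, appears at 8.9 kHz.
Distinct values: {8.9 kHz, 16 kHz, 17.8 kHz, 18.4 kHz}.

8.9 kHz, 16 kHz, 17.8 kHz, 18.4 kHz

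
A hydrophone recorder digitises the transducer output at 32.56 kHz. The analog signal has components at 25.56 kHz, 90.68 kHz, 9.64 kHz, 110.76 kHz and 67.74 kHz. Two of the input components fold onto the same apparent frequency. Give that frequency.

7 kHz

fs/2 = 16.28 kHz.
25.56 kHz > fs/2 = 16.28 kHz, folds to fs − 25.56 kHz = 7 kHz.
90.68 kHz mod fs = 25.56 kHz.
25.56 kHz > fs/2 = 16.28 kHz, folds to fs − 25.56 kHz = 7 kHz.
9.64 kHz ≤ fs/2 = 16.28 kHz, passes unchanged.
110.76 kHz mod fs = 13.08 kHz.
13.08 kHz ≤ fs/2 = 16.28 kHz, appears at 13.08 kHz.
67.74 kHz mod fs = 2.62 kHz.
2.62 kHz ≤ fs/2 = 16.28 kHz, appears at 2.62 kHz.
25.56 kHz and 90.68 kHz both map to 7 kHz.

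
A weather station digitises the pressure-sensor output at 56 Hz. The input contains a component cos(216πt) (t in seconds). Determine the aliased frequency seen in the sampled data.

ω = 216π rad/s → f = ω/(2π) = 108 Hz.
108 Hz mod fs = 52 Hz.
52 Hz > fs/2 = 28 Hz, folds to fs − 52 Hz = 4 Hz.

4 Hz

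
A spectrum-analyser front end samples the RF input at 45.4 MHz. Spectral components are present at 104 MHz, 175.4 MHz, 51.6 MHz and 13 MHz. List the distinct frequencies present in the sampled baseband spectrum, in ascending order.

6.2 MHz, 13 MHz, 13.2 MHz

fs/2 = 22.7 MHz.
104 MHz mod fs = 13.2 MHz.
13.2 MHz ≤ fs/2 = 22.7 MHz, appears at 13.2 MHz.
175.4 MHz mod fs = 39.2 MHz.
39.2 MHz > fs/2 = 22.7 MHz, folds to fs − 39.2 MHz = 6.2 MHz.
51.6 MHz mod fs = 6.2 MHz.
6.2 MHz ≤ fs/2 = 22.7 MHz, appears at 6.2 MHz.
13 MHz ≤ fs/2 = 22.7 MHz, passes unchanged.
Distinct values: {6.2 MHz, 13 MHz, 13.2 MHz}.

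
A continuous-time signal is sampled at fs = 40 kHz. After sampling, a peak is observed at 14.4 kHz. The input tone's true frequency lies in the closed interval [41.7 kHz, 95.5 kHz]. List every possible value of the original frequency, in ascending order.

Frequencies that alias to 14.4 kHz are k·fs ± 14.4 kHz for integer k ≥ 0.
k=0: 14.4 kHz.
k=1: 25.6 kHz, 54.4 kHz.
k=2: 65.6 kHz, 94.4 kHz.
k=3: 105.6 kHz, 134.4 kHz.
Within [41.7 kHz, 95.5 kHz]: 54.4 kHz, 65.6 kHz, 94.4 kHz.

54.4 kHz, 65.6 kHz, 94.4 kHz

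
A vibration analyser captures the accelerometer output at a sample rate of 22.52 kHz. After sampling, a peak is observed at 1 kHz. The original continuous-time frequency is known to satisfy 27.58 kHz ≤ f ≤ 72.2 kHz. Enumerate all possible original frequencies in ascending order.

44.04 kHz, 46.04 kHz, 66.56 kHz, 68.56 kHz

Frequencies that alias to 1 kHz are k·fs ± 1 kHz for integer k ≥ 0.
k=0: 1 kHz.
k=1: 21.52 kHz, 23.52 kHz.
k=2: 44.04 kHz, 46.04 kHz.
k=3: 66.56 kHz, 68.56 kHz.
k=4: 89.08 kHz, 91.08 kHz.
Within [27.58 kHz, 72.2 kHz]: 44.04 kHz, 46.04 kHz, 66.56 kHz, 68.56 kHz.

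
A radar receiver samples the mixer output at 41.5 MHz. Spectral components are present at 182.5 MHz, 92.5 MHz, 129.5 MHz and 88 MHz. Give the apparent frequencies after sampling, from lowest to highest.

5 MHz, 9.5 MHz, 16.5 MHz

fs/2 = 20.75 MHz.
182.5 MHz mod fs = 16.5 MHz.
16.5 MHz ≤ fs/2 = 20.75 MHz, appears at 16.5 MHz.
92.5 MHz mod fs = 9.5 MHz.
9.5 MHz ≤ fs/2 = 20.75 MHz, appears at 9.5 MHz.
129.5 MHz mod fs = 5 MHz.
5 MHz ≤ fs/2 = 20.75 MHz, appears at 5 MHz.
88 MHz mod fs = 5 MHz.
5 MHz ≤ fs/2 = 20.75 MHz, appears at 5 MHz.
Distinct values: {5 MHz, 9.5 MHz, 16.5 MHz}.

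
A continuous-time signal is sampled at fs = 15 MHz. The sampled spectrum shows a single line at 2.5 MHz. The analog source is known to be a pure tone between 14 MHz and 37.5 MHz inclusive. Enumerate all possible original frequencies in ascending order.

17.5 MHz, 27.5 MHz, 32.5 MHz

Frequencies that alias to 2.5 MHz are k·fs ± 2.5 MHz for integer k ≥ 0.
k=0: 2.5 MHz.
k=1: 12.5 MHz, 17.5 MHz.
k=2: 27.5 MHz, 32.5 MHz.
k=3: 42.5 MHz, 47.5 MHz.
Within [14 MHz, 37.5 MHz]: 17.5 MHz, 27.5 MHz, 32.5 MHz.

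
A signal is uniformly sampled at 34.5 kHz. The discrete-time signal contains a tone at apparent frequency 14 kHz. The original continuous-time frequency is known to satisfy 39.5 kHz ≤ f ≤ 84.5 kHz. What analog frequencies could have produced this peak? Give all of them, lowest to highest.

48.5 kHz, 55 kHz, 83 kHz

Frequencies that alias to 14 kHz are k·fs ± 14 kHz for integer k ≥ 0.
k=0: 14 kHz.
k=1: 20.5 kHz, 48.5 kHz.
k=2: 55 kHz, 83 kHz.
k=3: 89.5 kHz, 117.5 kHz.
Within [39.5 kHz, 84.5 kHz]: 48.5 kHz, 55 kHz, 83 kHz.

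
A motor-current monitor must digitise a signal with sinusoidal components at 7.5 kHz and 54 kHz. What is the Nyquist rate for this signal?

108 kHz

Highest-frequency component: 54 kHz.
Nyquist rate = 2 × 54 kHz = 108 kHz.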